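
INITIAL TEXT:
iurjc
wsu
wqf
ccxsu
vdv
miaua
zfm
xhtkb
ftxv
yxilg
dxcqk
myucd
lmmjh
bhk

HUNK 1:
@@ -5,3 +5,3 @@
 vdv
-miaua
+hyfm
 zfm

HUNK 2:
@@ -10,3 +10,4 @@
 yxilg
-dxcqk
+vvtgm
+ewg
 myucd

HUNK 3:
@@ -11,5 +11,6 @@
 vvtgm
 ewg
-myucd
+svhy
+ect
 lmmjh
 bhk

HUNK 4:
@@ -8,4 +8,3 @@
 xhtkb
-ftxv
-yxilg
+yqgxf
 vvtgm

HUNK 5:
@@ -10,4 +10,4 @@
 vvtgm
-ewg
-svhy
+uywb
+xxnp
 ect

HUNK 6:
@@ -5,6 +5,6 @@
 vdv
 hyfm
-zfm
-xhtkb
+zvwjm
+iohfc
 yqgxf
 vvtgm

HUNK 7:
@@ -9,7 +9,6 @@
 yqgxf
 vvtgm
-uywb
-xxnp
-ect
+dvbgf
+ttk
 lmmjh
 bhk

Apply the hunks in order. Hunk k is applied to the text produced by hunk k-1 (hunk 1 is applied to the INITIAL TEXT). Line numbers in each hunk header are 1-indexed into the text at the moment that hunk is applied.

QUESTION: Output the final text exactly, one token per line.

Answer: iurjc
wsu
wqf
ccxsu
vdv
hyfm
zvwjm
iohfc
yqgxf
vvtgm
dvbgf
ttk
lmmjh
bhk

Derivation:
Hunk 1: at line 5 remove [miaua] add [hyfm] -> 14 lines: iurjc wsu wqf ccxsu vdv hyfm zfm xhtkb ftxv yxilg dxcqk myucd lmmjh bhk
Hunk 2: at line 10 remove [dxcqk] add [vvtgm,ewg] -> 15 lines: iurjc wsu wqf ccxsu vdv hyfm zfm xhtkb ftxv yxilg vvtgm ewg myucd lmmjh bhk
Hunk 3: at line 11 remove [myucd] add [svhy,ect] -> 16 lines: iurjc wsu wqf ccxsu vdv hyfm zfm xhtkb ftxv yxilg vvtgm ewg svhy ect lmmjh bhk
Hunk 4: at line 8 remove [ftxv,yxilg] add [yqgxf] -> 15 lines: iurjc wsu wqf ccxsu vdv hyfm zfm xhtkb yqgxf vvtgm ewg svhy ect lmmjh bhk
Hunk 5: at line 10 remove [ewg,svhy] add [uywb,xxnp] -> 15 lines: iurjc wsu wqf ccxsu vdv hyfm zfm xhtkb yqgxf vvtgm uywb xxnp ect lmmjh bhk
Hunk 6: at line 5 remove [zfm,xhtkb] add [zvwjm,iohfc] -> 15 lines: iurjc wsu wqf ccxsu vdv hyfm zvwjm iohfc yqgxf vvtgm uywb xxnp ect lmmjh bhk
Hunk 7: at line 9 remove [uywb,xxnp,ect] add [dvbgf,ttk] -> 14 lines: iurjc wsu wqf ccxsu vdv hyfm zvwjm iohfc yqgxf vvtgm dvbgf ttk lmmjh bhk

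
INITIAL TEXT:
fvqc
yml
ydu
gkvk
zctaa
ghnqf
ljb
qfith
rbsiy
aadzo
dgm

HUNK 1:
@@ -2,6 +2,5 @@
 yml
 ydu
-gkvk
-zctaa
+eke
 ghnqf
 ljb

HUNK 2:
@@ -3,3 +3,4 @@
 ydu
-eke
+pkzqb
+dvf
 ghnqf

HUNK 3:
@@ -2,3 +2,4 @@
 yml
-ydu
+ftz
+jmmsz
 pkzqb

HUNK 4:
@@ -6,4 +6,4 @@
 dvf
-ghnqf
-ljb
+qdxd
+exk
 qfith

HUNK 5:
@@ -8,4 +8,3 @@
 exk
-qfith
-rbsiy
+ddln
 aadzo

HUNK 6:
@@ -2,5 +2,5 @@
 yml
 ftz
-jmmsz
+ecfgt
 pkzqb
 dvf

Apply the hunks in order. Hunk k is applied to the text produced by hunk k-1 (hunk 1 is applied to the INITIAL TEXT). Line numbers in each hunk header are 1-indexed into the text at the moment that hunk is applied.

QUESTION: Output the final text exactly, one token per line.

Hunk 1: at line 2 remove [gkvk,zctaa] add [eke] -> 10 lines: fvqc yml ydu eke ghnqf ljb qfith rbsiy aadzo dgm
Hunk 2: at line 3 remove [eke] add [pkzqb,dvf] -> 11 lines: fvqc yml ydu pkzqb dvf ghnqf ljb qfith rbsiy aadzo dgm
Hunk 3: at line 2 remove [ydu] add [ftz,jmmsz] -> 12 lines: fvqc yml ftz jmmsz pkzqb dvf ghnqf ljb qfith rbsiy aadzo dgm
Hunk 4: at line 6 remove [ghnqf,ljb] add [qdxd,exk] -> 12 lines: fvqc yml ftz jmmsz pkzqb dvf qdxd exk qfith rbsiy aadzo dgm
Hunk 5: at line 8 remove [qfith,rbsiy] add [ddln] -> 11 lines: fvqc yml ftz jmmsz pkzqb dvf qdxd exk ddln aadzo dgm
Hunk 6: at line 2 remove [jmmsz] add [ecfgt] -> 11 lines: fvqc yml ftz ecfgt pkzqb dvf qdxd exk ddln aadzo dgm

Answer: fvqc
yml
ftz
ecfgt
pkzqb
dvf
qdxd
exk
ddln
aadzo
dgm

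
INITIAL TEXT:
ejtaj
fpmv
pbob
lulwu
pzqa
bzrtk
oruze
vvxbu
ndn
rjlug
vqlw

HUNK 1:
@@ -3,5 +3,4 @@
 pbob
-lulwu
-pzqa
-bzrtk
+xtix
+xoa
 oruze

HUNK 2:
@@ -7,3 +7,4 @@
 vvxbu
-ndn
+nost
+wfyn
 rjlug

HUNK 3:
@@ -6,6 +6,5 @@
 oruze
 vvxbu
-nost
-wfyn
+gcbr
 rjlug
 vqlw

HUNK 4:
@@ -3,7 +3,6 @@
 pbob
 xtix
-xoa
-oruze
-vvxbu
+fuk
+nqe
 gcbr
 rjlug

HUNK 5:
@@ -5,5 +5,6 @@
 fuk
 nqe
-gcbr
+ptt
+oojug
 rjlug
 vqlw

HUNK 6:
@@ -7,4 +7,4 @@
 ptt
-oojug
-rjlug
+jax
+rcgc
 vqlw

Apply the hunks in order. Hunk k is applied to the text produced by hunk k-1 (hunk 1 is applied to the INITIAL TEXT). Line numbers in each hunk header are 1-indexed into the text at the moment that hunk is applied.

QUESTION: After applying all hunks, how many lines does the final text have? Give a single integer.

Hunk 1: at line 3 remove [lulwu,pzqa,bzrtk] add [xtix,xoa] -> 10 lines: ejtaj fpmv pbob xtix xoa oruze vvxbu ndn rjlug vqlw
Hunk 2: at line 7 remove [ndn] add [nost,wfyn] -> 11 lines: ejtaj fpmv pbob xtix xoa oruze vvxbu nost wfyn rjlug vqlw
Hunk 3: at line 6 remove [nost,wfyn] add [gcbr] -> 10 lines: ejtaj fpmv pbob xtix xoa oruze vvxbu gcbr rjlug vqlw
Hunk 4: at line 3 remove [xoa,oruze,vvxbu] add [fuk,nqe] -> 9 lines: ejtaj fpmv pbob xtix fuk nqe gcbr rjlug vqlw
Hunk 5: at line 5 remove [gcbr] add [ptt,oojug] -> 10 lines: ejtaj fpmv pbob xtix fuk nqe ptt oojug rjlug vqlw
Hunk 6: at line 7 remove [oojug,rjlug] add [jax,rcgc] -> 10 lines: ejtaj fpmv pbob xtix fuk nqe ptt jax rcgc vqlw
Final line count: 10

Answer: 10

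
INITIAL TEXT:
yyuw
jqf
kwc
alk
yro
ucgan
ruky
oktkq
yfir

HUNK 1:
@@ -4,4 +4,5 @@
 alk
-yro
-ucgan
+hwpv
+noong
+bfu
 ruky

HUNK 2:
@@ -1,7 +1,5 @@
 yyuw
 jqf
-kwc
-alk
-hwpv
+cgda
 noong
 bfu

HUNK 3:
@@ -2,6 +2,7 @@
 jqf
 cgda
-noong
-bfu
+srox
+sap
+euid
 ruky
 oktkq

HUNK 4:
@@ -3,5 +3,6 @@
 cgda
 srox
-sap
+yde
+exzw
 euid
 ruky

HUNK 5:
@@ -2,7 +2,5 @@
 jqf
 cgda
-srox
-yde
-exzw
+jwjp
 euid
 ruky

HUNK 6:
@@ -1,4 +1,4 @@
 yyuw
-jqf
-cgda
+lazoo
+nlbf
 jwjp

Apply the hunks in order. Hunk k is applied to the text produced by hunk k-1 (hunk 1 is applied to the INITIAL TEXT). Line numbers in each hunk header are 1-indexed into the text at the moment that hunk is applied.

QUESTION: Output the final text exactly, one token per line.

Hunk 1: at line 4 remove [yro,ucgan] add [hwpv,noong,bfu] -> 10 lines: yyuw jqf kwc alk hwpv noong bfu ruky oktkq yfir
Hunk 2: at line 1 remove [kwc,alk,hwpv] add [cgda] -> 8 lines: yyuw jqf cgda noong bfu ruky oktkq yfir
Hunk 3: at line 2 remove [noong,bfu] add [srox,sap,euid] -> 9 lines: yyuw jqf cgda srox sap euid ruky oktkq yfir
Hunk 4: at line 3 remove [sap] add [yde,exzw] -> 10 lines: yyuw jqf cgda srox yde exzw euid ruky oktkq yfir
Hunk 5: at line 2 remove [srox,yde,exzw] add [jwjp] -> 8 lines: yyuw jqf cgda jwjp euid ruky oktkq yfir
Hunk 6: at line 1 remove [jqf,cgda] add [lazoo,nlbf] -> 8 lines: yyuw lazoo nlbf jwjp euid ruky oktkq yfir

Answer: yyuw
lazoo
nlbf
jwjp
euid
ruky
oktkq
yfir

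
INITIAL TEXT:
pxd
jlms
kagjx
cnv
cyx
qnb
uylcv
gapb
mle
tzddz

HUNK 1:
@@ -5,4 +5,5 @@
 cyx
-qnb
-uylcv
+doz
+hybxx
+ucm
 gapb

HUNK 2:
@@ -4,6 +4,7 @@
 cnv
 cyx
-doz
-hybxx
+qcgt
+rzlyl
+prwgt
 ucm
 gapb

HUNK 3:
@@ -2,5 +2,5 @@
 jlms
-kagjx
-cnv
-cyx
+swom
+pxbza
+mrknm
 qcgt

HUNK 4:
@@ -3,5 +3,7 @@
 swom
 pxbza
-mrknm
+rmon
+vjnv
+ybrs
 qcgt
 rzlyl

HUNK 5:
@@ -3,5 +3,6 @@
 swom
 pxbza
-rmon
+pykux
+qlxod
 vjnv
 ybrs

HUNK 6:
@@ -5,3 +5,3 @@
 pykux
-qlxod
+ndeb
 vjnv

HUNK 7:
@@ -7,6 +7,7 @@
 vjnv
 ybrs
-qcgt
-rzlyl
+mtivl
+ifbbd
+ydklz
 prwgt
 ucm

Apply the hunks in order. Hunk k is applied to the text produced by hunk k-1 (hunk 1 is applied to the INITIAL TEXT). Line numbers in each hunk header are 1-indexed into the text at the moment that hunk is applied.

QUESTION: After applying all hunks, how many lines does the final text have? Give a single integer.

Hunk 1: at line 5 remove [qnb,uylcv] add [doz,hybxx,ucm] -> 11 lines: pxd jlms kagjx cnv cyx doz hybxx ucm gapb mle tzddz
Hunk 2: at line 4 remove [doz,hybxx] add [qcgt,rzlyl,prwgt] -> 12 lines: pxd jlms kagjx cnv cyx qcgt rzlyl prwgt ucm gapb mle tzddz
Hunk 3: at line 2 remove [kagjx,cnv,cyx] add [swom,pxbza,mrknm] -> 12 lines: pxd jlms swom pxbza mrknm qcgt rzlyl prwgt ucm gapb mle tzddz
Hunk 4: at line 3 remove [mrknm] add [rmon,vjnv,ybrs] -> 14 lines: pxd jlms swom pxbza rmon vjnv ybrs qcgt rzlyl prwgt ucm gapb mle tzddz
Hunk 5: at line 3 remove [rmon] add [pykux,qlxod] -> 15 lines: pxd jlms swom pxbza pykux qlxod vjnv ybrs qcgt rzlyl prwgt ucm gapb mle tzddz
Hunk 6: at line 5 remove [qlxod] add [ndeb] -> 15 lines: pxd jlms swom pxbza pykux ndeb vjnv ybrs qcgt rzlyl prwgt ucm gapb mle tzddz
Hunk 7: at line 7 remove [qcgt,rzlyl] add [mtivl,ifbbd,ydklz] -> 16 lines: pxd jlms swom pxbza pykux ndeb vjnv ybrs mtivl ifbbd ydklz prwgt ucm gapb mle tzddz
Final line count: 16

Answer: 16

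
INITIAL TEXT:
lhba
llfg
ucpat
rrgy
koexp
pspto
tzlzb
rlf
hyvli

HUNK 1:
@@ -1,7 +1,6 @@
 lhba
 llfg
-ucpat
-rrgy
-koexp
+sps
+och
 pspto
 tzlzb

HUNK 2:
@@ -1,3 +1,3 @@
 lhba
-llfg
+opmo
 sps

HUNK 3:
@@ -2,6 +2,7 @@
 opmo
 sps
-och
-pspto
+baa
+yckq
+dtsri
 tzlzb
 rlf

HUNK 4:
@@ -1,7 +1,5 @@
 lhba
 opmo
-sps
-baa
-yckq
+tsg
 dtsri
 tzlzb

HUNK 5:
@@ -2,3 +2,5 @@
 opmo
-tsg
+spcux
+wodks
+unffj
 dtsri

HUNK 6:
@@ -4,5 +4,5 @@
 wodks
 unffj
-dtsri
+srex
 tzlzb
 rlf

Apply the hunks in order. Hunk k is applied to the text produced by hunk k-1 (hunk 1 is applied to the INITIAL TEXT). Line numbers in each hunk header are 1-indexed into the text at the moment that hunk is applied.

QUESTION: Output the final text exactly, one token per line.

Hunk 1: at line 1 remove [ucpat,rrgy,koexp] add [sps,och] -> 8 lines: lhba llfg sps och pspto tzlzb rlf hyvli
Hunk 2: at line 1 remove [llfg] add [opmo] -> 8 lines: lhba opmo sps och pspto tzlzb rlf hyvli
Hunk 3: at line 2 remove [och,pspto] add [baa,yckq,dtsri] -> 9 lines: lhba opmo sps baa yckq dtsri tzlzb rlf hyvli
Hunk 4: at line 1 remove [sps,baa,yckq] add [tsg] -> 7 lines: lhba opmo tsg dtsri tzlzb rlf hyvli
Hunk 5: at line 2 remove [tsg] add [spcux,wodks,unffj] -> 9 lines: lhba opmo spcux wodks unffj dtsri tzlzb rlf hyvli
Hunk 6: at line 4 remove [dtsri] add [srex] -> 9 lines: lhba opmo spcux wodks unffj srex tzlzb rlf hyvli

Answer: lhba
opmo
spcux
wodks
unffj
srex
tzlzb
rlf
hyvli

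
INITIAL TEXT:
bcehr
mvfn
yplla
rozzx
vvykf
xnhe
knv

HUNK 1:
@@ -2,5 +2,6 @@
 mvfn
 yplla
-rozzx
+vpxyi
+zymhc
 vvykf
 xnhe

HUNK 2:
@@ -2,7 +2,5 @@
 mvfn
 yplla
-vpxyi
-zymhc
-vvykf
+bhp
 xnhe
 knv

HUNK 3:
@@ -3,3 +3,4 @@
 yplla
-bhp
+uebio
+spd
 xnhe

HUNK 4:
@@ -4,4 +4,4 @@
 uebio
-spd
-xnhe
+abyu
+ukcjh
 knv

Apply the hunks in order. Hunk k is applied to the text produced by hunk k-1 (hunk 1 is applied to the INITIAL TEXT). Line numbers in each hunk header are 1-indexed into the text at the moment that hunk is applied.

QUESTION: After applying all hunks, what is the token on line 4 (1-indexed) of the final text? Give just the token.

Hunk 1: at line 2 remove [rozzx] add [vpxyi,zymhc] -> 8 lines: bcehr mvfn yplla vpxyi zymhc vvykf xnhe knv
Hunk 2: at line 2 remove [vpxyi,zymhc,vvykf] add [bhp] -> 6 lines: bcehr mvfn yplla bhp xnhe knv
Hunk 3: at line 3 remove [bhp] add [uebio,spd] -> 7 lines: bcehr mvfn yplla uebio spd xnhe knv
Hunk 4: at line 4 remove [spd,xnhe] add [abyu,ukcjh] -> 7 lines: bcehr mvfn yplla uebio abyu ukcjh knv
Final line 4: uebio

Answer: uebio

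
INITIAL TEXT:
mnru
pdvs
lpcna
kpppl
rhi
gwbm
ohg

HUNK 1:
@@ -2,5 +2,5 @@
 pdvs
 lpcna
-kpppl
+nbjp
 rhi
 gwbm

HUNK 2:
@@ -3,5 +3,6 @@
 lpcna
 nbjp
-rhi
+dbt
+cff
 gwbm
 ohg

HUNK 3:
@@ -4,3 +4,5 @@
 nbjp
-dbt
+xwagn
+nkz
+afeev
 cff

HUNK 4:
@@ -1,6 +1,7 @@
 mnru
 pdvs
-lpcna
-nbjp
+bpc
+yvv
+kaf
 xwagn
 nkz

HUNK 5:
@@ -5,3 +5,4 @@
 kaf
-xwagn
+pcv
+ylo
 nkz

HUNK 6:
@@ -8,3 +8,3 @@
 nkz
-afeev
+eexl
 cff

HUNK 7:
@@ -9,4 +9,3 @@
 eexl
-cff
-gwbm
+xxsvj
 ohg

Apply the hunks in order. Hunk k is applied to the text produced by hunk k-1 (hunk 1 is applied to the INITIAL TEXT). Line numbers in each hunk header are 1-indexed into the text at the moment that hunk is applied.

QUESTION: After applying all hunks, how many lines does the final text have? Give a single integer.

Hunk 1: at line 2 remove [kpppl] add [nbjp] -> 7 lines: mnru pdvs lpcna nbjp rhi gwbm ohg
Hunk 2: at line 3 remove [rhi] add [dbt,cff] -> 8 lines: mnru pdvs lpcna nbjp dbt cff gwbm ohg
Hunk 3: at line 4 remove [dbt] add [xwagn,nkz,afeev] -> 10 lines: mnru pdvs lpcna nbjp xwagn nkz afeev cff gwbm ohg
Hunk 4: at line 1 remove [lpcna,nbjp] add [bpc,yvv,kaf] -> 11 lines: mnru pdvs bpc yvv kaf xwagn nkz afeev cff gwbm ohg
Hunk 5: at line 5 remove [xwagn] add [pcv,ylo] -> 12 lines: mnru pdvs bpc yvv kaf pcv ylo nkz afeev cff gwbm ohg
Hunk 6: at line 8 remove [afeev] add [eexl] -> 12 lines: mnru pdvs bpc yvv kaf pcv ylo nkz eexl cff gwbm ohg
Hunk 7: at line 9 remove [cff,gwbm] add [xxsvj] -> 11 lines: mnru pdvs bpc yvv kaf pcv ylo nkz eexl xxsvj ohg
Final line count: 11

Answer: 11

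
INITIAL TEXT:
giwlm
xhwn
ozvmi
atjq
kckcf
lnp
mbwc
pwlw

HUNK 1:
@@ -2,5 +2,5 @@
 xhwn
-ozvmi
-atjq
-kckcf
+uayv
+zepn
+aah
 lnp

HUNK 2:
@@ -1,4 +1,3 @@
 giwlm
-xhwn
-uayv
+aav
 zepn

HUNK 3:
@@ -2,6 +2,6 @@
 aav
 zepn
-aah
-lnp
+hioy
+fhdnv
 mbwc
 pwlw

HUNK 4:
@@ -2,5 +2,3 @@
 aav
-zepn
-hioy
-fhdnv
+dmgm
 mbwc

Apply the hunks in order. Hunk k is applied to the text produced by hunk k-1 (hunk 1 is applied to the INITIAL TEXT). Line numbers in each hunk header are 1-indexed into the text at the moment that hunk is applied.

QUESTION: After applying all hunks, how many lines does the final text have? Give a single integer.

Answer: 5

Derivation:
Hunk 1: at line 2 remove [ozvmi,atjq,kckcf] add [uayv,zepn,aah] -> 8 lines: giwlm xhwn uayv zepn aah lnp mbwc pwlw
Hunk 2: at line 1 remove [xhwn,uayv] add [aav] -> 7 lines: giwlm aav zepn aah lnp mbwc pwlw
Hunk 3: at line 2 remove [aah,lnp] add [hioy,fhdnv] -> 7 lines: giwlm aav zepn hioy fhdnv mbwc pwlw
Hunk 4: at line 2 remove [zepn,hioy,fhdnv] add [dmgm] -> 5 lines: giwlm aav dmgm mbwc pwlw
Final line count: 5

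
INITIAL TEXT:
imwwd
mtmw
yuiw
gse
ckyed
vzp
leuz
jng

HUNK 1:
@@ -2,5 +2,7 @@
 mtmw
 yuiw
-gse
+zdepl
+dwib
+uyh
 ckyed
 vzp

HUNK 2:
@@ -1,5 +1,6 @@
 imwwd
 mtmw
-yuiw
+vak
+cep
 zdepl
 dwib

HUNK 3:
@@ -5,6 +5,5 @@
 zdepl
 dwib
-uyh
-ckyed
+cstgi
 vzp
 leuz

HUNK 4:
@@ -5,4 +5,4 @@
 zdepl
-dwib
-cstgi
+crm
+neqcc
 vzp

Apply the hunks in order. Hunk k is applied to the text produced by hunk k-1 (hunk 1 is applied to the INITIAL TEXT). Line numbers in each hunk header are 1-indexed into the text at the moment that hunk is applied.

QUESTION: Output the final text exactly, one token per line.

Answer: imwwd
mtmw
vak
cep
zdepl
crm
neqcc
vzp
leuz
jng

Derivation:
Hunk 1: at line 2 remove [gse] add [zdepl,dwib,uyh] -> 10 lines: imwwd mtmw yuiw zdepl dwib uyh ckyed vzp leuz jng
Hunk 2: at line 1 remove [yuiw] add [vak,cep] -> 11 lines: imwwd mtmw vak cep zdepl dwib uyh ckyed vzp leuz jng
Hunk 3: at line 5 remove [uyh,ckyed] add [cstgi] -> 10 lines: imwwd mtmw vak cep zdepl dwib cstgi vzp leuz jng
Hunk 4: at line 5 remove [dwib,cstgi] add [crm,neqcc] -> 10 lines: imwwd mtmw vak cep zdepl crm neqcc vzp leuz jng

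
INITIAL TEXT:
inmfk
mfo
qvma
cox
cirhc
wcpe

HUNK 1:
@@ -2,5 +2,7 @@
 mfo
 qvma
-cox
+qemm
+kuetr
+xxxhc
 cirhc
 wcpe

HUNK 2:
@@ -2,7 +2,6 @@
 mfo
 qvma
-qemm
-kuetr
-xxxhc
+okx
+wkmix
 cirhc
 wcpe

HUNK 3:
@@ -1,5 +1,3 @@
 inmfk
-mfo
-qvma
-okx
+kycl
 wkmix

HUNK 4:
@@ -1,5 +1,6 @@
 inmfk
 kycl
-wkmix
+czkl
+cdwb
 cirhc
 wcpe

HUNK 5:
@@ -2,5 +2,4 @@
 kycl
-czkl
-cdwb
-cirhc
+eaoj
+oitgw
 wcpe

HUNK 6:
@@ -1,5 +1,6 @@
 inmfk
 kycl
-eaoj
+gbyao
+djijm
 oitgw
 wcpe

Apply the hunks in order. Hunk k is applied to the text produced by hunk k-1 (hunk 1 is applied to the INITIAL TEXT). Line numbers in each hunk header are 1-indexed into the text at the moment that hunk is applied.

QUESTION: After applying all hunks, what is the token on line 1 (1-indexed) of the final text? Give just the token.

Answer: inmfk

Derivation:
Hunk 1: at line 2 remove [cox] add [qemm,kuetr,xxxhc] -> 8 lines: inmfk mfo qvma qemm kuetr xxxhc cirhc wcpe
Hunk 2: at line 2 remove [qemm,kuetr,xxxhc] add [okx,wkmix] -> 7 lines: inmfk mfo qvma okx wkmix cirhc wcpe
Hunk 3: at line 1 remove [mfo,qvma,okx] add [kycl] -> 5 lines: inmfk kycl wkmix cirhc wcpe
Hunk 4: at line 1 remove [wkmix] add [czkl,cdwb] -> 6 lines: inmfk kycl czkl cdwb cirhc wcpe
Hunk 5: at line 2 remove [czkl,cdwb,cirhc] add [eaoj,oitgw] -> 5 lines: inmfk kycl eaoj oitgw wcpe
Hunk 6: at line 1 remove [eaoj] add [gbyao,djijm] -> 6 lines: inmfk kycl gbyao djijm oitgw wcpe
Final line 1: inmfk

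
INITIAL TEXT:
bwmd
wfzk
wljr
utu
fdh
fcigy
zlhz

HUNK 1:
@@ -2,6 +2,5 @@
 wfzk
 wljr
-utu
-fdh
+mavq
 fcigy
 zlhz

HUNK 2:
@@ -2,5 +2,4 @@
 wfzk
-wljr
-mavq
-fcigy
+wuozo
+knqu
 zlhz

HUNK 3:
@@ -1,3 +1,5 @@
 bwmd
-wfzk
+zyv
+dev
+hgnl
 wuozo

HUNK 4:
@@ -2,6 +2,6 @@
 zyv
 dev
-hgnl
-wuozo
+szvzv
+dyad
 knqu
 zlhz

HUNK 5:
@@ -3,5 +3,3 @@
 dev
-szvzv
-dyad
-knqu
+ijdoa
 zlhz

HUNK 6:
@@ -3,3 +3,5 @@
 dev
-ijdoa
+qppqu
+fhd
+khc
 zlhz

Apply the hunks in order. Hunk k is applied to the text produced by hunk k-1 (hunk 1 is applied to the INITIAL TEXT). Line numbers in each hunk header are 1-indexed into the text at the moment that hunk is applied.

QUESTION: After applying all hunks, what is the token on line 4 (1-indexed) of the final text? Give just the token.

Answer: qppqu

Derivation:
Hunk 1: at line 2 remove [utu,fdh] add [mavq] -> 6 lines: bwmd wfzk wljr mavq fcigy zlhz
Hunk 2: at line 2 remove [wljr,mavq,fcigy] add [wuozo,knqu] -> 5 lines: bwmd wfzk wuozo knqu zlhz
Hunk 3: at line 1 remove [wfzk] add [zyv,dev,hgnl] -> 7 lines: bwmd zyv dev hgnl wuozo knqu zlhz
Hunk 4: at line 2 remove [hgnl,wuozo] add [szvzv,dyad] -> 7 lines: bwmd zyv dev szvzv dyad knqu zlhz
Hunk 5: at line 3 remove [szvzv,dyad,knqu] add [ijdoa] -> 5 lines: bwmd zyv dev ijdoa zlhz
Hunk 6: at line 3 remove [ijdoa] add [qppqu,fhd,khc] -> 7 lines: bwmd zyv dev qppqu fhd khc zlhz
Final line 4: qppqu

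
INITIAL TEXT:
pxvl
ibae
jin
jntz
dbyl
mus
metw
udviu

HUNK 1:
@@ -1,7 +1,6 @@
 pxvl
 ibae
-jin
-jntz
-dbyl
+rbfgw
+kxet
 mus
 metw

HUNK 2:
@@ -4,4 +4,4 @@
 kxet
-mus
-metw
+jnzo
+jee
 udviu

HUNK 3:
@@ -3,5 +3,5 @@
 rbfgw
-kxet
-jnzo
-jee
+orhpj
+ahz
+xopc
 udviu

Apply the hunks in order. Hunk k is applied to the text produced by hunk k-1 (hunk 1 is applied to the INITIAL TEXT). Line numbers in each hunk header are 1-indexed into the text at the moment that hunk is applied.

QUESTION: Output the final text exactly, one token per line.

Hunk 1: at line 1 remove [jin,jntz,dbyl] add [rbfgw,kxet] -> 7 lines: pxvl ibae rbfgw kxet mus metw udviu
Hunk 2: at line 4 remove [mus,metw] add [jnzo,jee] -> 7 lines: pxvl ibae rbfgw kxet jnzo jee udviu
Hunk 3: at line 3 remove [kxet,jnzo,jee] add [orhpj,ahz,xopc] -> 7 lines: pxvl ibae rbfgw orhpj ahz xopc udviu

Answer: pxvl
ibae
rbfgw
orhpj
ahz
xopc
udviu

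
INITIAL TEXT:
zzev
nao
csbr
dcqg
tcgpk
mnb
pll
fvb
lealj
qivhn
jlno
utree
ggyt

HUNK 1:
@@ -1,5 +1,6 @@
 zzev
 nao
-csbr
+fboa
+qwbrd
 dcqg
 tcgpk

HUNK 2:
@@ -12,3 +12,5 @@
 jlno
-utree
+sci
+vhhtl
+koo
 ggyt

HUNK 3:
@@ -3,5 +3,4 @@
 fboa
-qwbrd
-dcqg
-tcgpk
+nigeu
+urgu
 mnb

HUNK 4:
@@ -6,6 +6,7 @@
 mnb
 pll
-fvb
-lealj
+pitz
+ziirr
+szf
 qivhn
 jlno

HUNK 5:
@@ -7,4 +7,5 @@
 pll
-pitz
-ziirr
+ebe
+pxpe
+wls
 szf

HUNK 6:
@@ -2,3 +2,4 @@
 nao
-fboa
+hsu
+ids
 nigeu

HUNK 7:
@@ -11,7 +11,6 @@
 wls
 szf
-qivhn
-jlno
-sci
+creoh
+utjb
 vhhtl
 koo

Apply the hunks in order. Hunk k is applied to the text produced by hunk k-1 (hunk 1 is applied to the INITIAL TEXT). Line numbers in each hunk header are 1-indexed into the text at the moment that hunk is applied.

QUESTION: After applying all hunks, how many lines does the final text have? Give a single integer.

Hunk 1: at line 1 remove [csbr] add [fboa,qwbrd] -> 14 lines: zzev nao fboa qwbrd dcqg tcgpk mnb pll fvb lealj qivhn jlno utree ggyt
Hunk 2: at line 12 remove [utree] add [sci,vhhtl,koo] -> 16 lines: zzev nao fboa qwbrd dcqg tcgpk mnb pll fvb lealj qivhn jlno sci vhhtl koo ggyt
Hunk 3: at line 3 remove [qwbrd,dcqg,tcgpk] add [nigeu,urgu] -> 15 lines: zzev nao fboa nigeu urgu mnb pll fvb lealj qivhn jlno sci vhhtl koo ggyt
Hunk 4: at line 6 remove [fvb,lealj] add [pitz,ziirr,szf] -> 16 lines: zzev nao fboa nigeu urgu mnb pll pitz ziirr szf qivhn jlno sci vhhtl koo ggyt
Hunk 5: at line 7 remove [pitz,ziirr] add [ebe,pxpe,wls] -> 17 lines: zzev nao fboa nigeu urgu mnb pll ebe pxpe wls szf qivhn jlno sci vhhtl koo ggyt
Hunk 6: at line 2 remove [fboa] add [hsu,ids] -> 18 lines: zzev nao hsu ids nigeu urgu mnb pll ebe pxpe wls szf qivhn jlno sci vhhtl koo ggyt
Hunk 7: at line 11 remove [qivhn,jlno,sci] add [creoh,utjb] -> 17 lines: zzev nao hsu ids nigeu urgu mnb pll ebe pxpe wls szf creoh utjb vhhtl koo ggyt
Final line count: 17

Answer: 17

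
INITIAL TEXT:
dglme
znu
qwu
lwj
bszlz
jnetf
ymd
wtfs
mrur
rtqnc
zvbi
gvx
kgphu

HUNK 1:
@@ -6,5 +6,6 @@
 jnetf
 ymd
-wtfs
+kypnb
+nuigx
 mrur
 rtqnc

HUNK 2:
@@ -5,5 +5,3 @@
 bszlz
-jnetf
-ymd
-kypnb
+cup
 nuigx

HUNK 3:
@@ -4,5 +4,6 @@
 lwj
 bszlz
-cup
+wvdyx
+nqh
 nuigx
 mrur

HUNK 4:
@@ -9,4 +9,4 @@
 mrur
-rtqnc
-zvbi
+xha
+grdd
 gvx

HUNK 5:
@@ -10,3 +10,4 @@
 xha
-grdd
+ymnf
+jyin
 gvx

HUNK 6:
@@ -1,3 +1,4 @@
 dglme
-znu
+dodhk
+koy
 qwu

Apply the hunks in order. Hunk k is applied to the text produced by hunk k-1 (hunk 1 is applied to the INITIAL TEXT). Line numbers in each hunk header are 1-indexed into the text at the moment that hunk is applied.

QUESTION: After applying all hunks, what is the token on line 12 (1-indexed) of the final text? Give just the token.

Answer: ymnf

Derivation:
Hunk 1: at line 6 remove [wtfs] add [kypnb,nuigx] -> 14 lines: dglme znu qwu lwj bszlz jnetf ymd kypnb nuigx mrur rtqnc zvbi gvx kgphu
Hunk 2: at line 5 remove [jnetf,ymd,kypnb] add [cup] -> 12 lines: dglme znu qwu lwj bszlz cup nuigx mrur rtqnc zvbi gvx kgphu
Hunk 3: at line 4 remove [cup] add [wvdyx,nqh] -> 13 lines: dglme znu qwu lwj bszlz wvdyx nqh nuigx mrur rtqnc zvbi gvx kgphu
Hunk 4: at line 9 remove [rtqnc,zvbi] add [xha,grdd] -> 13 lines: dglme znu qwu lwj bszlz wvdyx nqh nuigx mrur xha grdd gvx kgphu
Hunk 5: at line 10 remove [grdd] add [ymnf,jyin] -> 14 lines: dglme znu qwu lwj bszlz wvdyx nqh nuigx mrur xha ymnf jyin gvx kgphu
Hunk 6: at line 1 remove [znu] add [dodhk,koy] -> 15 lines: dglme dodhk koy qwu lwj bszlz wvdyx nqh nuigx mrur xha ymnf jyin gvx kgphu
Final line 12: ymnf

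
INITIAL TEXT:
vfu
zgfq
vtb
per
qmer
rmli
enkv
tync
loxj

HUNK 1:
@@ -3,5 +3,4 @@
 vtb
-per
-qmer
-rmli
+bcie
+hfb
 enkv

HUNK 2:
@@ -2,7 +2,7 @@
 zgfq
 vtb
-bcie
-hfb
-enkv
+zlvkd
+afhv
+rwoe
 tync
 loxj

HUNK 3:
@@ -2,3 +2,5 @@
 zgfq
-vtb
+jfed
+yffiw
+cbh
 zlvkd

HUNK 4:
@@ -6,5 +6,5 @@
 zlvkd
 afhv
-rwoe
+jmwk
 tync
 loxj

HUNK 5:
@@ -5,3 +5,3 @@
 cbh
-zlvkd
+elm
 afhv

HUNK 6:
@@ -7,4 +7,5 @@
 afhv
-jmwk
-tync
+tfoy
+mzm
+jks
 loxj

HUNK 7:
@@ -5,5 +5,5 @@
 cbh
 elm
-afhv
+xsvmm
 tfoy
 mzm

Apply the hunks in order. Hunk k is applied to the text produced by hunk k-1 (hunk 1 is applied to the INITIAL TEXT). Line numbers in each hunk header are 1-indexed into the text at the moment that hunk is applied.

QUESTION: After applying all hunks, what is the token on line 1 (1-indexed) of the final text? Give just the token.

Hunk 1: at line 3 remove [per,qmer,rmli] add [bcie,hfb] -> 8 lines: vfu zgfq vtb bcie hfb enkv tync loxj
Hunk 2: at line 2 remove [bcie,hfb,enkv] add [zlvkd,afhv,rwoe] -> 8 lines: vfu zgfq vtb zlvkd afhv rwoe tync loxj
Hunk 3: at line 2 remove [vtb] add [jfed,yffiw,cbh] -> 10 lines: vfu zgfq jfed yffiw cbh zlvkd afhv rwoe tync loxj
Hunk 4: at line 6 remove [rwoe] add [jmwk] -> 10 lines: vfu zgfq jfed yffiw cbh zlvkd afhv jmwk tync loxj
Hunk 5: at line 5 remove [zlvkd] add [elm] -> 10 lines: vfu zgfq jfed yffiw cbh elm afhv jmwk tync loxj
Hunk 6: at line 7 remove [jmwk,tync] add [tfoy,mzm,jks] -> 11 lines: vfu zgfq jfed yffiw cbh elm afhv tfoy mzm jks loxj
Hunk 7: at line 5 remove [afhv] add [xsvmm] -> 11 lines: vfu zgfq jfed yffiw cbh elm xsvmm tfoy mzm jks loxj
Final line 1: vfu

Answer: vfu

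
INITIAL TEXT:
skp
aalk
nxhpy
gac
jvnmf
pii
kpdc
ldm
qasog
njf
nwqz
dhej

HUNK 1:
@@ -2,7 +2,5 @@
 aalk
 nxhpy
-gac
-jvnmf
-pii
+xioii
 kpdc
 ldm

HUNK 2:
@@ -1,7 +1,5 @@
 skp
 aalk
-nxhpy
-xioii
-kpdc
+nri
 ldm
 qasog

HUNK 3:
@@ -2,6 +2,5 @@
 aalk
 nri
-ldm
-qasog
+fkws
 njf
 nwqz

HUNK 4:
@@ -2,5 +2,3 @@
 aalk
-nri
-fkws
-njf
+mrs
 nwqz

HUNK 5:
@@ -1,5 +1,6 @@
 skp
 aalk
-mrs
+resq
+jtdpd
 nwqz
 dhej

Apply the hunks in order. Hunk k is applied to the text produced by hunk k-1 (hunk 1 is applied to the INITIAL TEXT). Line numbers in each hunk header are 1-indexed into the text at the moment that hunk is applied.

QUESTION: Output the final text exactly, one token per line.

Hunk 1: at line 2 remove [gac,jvnmf,pii] add [xioii] -> 10 lines: skp aalk nxhpy xioii kpdc ldm qasog njf nwqz dhej
Hunk 2: at line 1 remove [nxhpy,xioii,kpdc] add [nri] -> 8 lines: skp aalk nri ldm qasog njf nwqz dhej
Hunk 3: at line 2 remove [ldm,qasog] add [fkws] -> 7 lines: skp aalk nri fkws njf nwqz dhej
Hunk 4: at line 2 remove [nri,fkws,njf] add [mrs] -> 5 lines: skp aalk mrs nwqz dhej
Hunk 5: at line 1 remove [mrs] add [resq,jtdpd] -> 6 lines: skp aalk resq jtdpd nwqz dhej

Answer: skp
aalk
resq
jtdpd
nwqz
dhej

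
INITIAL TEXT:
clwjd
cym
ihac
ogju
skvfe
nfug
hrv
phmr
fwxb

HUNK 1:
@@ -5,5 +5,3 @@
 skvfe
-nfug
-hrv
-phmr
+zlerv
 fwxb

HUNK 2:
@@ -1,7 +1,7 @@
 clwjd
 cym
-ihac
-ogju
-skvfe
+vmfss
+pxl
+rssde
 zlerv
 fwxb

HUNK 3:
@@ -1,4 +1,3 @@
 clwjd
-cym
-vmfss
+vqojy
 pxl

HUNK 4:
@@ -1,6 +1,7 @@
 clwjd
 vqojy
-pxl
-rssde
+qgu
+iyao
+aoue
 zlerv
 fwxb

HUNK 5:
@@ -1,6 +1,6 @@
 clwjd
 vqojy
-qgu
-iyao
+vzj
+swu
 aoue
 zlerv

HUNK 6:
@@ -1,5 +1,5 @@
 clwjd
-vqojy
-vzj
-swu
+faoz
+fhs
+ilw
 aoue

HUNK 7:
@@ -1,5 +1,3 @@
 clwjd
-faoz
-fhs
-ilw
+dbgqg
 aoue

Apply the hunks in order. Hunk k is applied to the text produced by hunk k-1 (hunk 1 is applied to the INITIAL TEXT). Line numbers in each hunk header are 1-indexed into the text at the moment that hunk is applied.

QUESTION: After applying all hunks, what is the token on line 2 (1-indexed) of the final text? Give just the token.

Hunk 1: at line 5 remove [nfug,hrv,phmr] add [zlerv] -> 7 lines: clwjd cym ihac ogju skvfe zlerv fwxb
Hunk 2: at line 1 remove [ihac,ogju,skvfe] add [vmfss,pxl,rssde] -> 7 lines: clwjd cym vmfss pxl rssde zlerv fwxb
Hunk 3: at line 1 remove [cym,vmfss] add [vqojy] -> 6 lines: clwjd vqojy pxl rssde zlerv fwxb
Hunk 4: at line 1 remove [pxl,rssde] add [qgu,iyao,aoue] -> 7 lines: clwjd vqojy qgu iyao aoue zlerv fwxb
Hunk 5: at line 1 remove [qgu,iyao] add [vzj,swu] -> 7 lines: clwjd vqojy vzj swu aoue zlerv fwxb
Hunk 6: at line 1 remove [vqojy,vzj,swu] add [faoz,fhs,ilw] -> 7 lines: clwjd faoz fhs ilw aoue zlerv fwxb
Hunk 7: at line 1 remove [faoz,fhs,ilw] add [dbgqg] -> 5 lines: clwjd dbgqg aoue zlerv fwxb
Final line 2: dbgqg

Answer: dbgqg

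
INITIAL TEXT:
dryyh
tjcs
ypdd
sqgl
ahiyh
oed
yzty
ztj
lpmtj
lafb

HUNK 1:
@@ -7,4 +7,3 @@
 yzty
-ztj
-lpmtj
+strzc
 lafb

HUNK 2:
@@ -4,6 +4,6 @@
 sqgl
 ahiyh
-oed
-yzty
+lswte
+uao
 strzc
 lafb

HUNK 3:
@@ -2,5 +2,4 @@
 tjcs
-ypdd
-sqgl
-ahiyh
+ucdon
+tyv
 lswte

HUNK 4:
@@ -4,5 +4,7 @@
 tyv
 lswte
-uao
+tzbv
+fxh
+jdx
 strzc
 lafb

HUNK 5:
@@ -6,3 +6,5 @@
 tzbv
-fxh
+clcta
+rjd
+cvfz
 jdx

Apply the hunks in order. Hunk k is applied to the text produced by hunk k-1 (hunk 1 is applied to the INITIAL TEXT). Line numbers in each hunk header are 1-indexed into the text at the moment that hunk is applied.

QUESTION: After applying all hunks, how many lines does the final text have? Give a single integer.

Answer: 12

Derivation:
Hunk 1: at line 7 remove [ztj,lpmtj] add [strzc] -> 9 lines: dryyh tjcs ypdd sqgl ahiyh oed yzty strzc lafb
Hunk 2: at line 4 remove [oed,yzty] add [lswte,uao] -> 9 lines: dryyh tjcs ypdd sqgl ahiyh lswte uao strzc lafb
Hunk 3: at line 2 remove [ypdd,sqgl,ahiyh] add [ucdon,tyv] -> 8 lines: dryyh tjcs ucdon tyv lswte uao strzc lafb
Hunk 4: at line 4 remove [uao] add [tzbv,fxh,jdx] -> 10 lines: dryyh tjcs ucdon tyv lswte tzbv fxh jdx strzc lafb
Hunk 5: at line 6 remove [fxh] add [clcta,rjd,cvfz] -> 12 lines: dryyh tjcs ucdon tyv lswte tzbv clcta rjd cvfz jdx strzc lafb
Final line count: 12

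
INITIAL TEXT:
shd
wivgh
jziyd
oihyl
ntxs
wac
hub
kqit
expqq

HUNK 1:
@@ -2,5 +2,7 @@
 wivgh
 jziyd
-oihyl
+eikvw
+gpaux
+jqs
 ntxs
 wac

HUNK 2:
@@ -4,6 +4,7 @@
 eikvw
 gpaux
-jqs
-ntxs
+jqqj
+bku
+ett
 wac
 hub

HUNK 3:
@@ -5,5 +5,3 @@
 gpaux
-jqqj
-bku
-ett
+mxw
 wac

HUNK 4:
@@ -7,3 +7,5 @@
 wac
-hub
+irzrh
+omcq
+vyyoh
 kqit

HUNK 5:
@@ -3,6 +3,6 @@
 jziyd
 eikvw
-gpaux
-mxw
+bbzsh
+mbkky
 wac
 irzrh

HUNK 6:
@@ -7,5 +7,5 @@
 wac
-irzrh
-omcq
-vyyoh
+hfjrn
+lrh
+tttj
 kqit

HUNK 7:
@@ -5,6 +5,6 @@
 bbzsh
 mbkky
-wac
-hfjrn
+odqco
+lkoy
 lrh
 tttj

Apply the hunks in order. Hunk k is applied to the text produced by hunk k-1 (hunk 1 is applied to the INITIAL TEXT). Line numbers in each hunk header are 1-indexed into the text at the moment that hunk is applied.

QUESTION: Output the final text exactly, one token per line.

Hunk 1: at line 2 remove [oihyl] add [eikvw,gpaux,jqs] -> 11 lines: shd wivgh jziyd eikvw gpaux jqs ntxs wac hub kqit expqq
Hunk 2: at line 4 remove [jqs,ntxs] add [jqqj,bku,ett] -> 12 lines: shd wivgh jziyd eikvw gpaux jqqj bku ett wac hub kqit expqq
Hunk 3: at line 5 remove [jqqj,bku,ett] add [mxw] -> 10 lines: shd wivgh jziyd eikvw gpaux mxw wac hub kqit expqq
Hunk 4: at line 7 remove [hub] add [irzrh,omcq,vyyoh] -> 12 lines: shd wivgh jziyd eikvw gpaux mxw wac irzrh omcq vyyoh kqit expqq
Hunk 5: at line 3 remove [gpaux,mxw] add [bbzsh,mbkky] -> 12 lines: shd wivgh jziyd eikvw bbzsh mbkky wac irzrh omcq vyyoh kqit expqq
Hunk 6: at line 7 remove [irzrh,omcq,vyyoh] add [hfjrn,lrh,tttj] -> 12 lines: shd wivgh jziyd eikvw bbzsh mbkky wac hfjrn lrh tttj kqit expqq
Hunk 7: at line 5 remove [wac,hfjrn] add [odqco,lkoy] -> 12 lines: shd wivgh jziyd eikvw bbzsh mbkky odqco lkoy lrh tttj kqit expqq

Answer: shd
wivgh
jziyd
eikvw
bbzsh
mbkky
odqco
lkoy
lrh
tttj
kqit
expqq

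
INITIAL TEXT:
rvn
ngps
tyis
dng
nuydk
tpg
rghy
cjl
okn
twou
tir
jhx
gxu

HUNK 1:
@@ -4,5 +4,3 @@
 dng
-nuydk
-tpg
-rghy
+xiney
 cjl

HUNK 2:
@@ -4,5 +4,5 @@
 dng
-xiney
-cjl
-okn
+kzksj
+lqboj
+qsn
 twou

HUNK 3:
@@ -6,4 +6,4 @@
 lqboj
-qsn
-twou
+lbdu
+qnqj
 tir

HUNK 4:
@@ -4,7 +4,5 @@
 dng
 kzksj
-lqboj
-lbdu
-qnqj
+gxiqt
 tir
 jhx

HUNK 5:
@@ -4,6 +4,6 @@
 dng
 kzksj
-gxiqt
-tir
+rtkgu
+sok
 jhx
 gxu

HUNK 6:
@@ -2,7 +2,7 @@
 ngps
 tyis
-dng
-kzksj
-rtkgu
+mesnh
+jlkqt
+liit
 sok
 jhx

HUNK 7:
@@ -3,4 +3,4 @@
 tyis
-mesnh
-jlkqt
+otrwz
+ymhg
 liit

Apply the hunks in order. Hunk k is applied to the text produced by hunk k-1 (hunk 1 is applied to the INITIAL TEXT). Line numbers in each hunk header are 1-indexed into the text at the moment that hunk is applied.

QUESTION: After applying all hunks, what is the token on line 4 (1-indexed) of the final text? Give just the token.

Answer: otrwz

Derivation:
Hunk 1: at line 4 remove [nuydk,tpg,rghy] add [xiney] -> 11 lines: rvn ngps tyis dng xiney cjl okn twou tir jhx gxu
Hunk 2: at line 4 remove [xiney,cjl,okn] add [kzksj,lqboj,qsn] -> 11 lines: rvn ngps tyis dng kzksj lqboj qsn twou tir jhx gxu
Hunk 3: at line 6 remove [qsn,twou] add [lbdu,qnqj] -> 11 lines: rvn ngps tyis dng kzksj lqboj lbdu qnqj tir jhx gxu
Hunk 4: at line 4 remove [lqboj,lbdu,qnqj] add [gxiqt] -> 9 lines: rvn ngps tyis dng kzksj gxiqt tir jhx gxu
Hunk 5: at line 4 remove [gxiqt,tir] add [rtkgu,sok] -> 9 lines: rvn ngps tyis dng kzksj rtkgu sok jhx gxu
Hunk 6: at line 2 remove [dng,kzksj,rtkgu] add [mesnh,jlkqt,liit] -> 9 lines: rvn ngps tyis mesnh jlkqt liit sok jhx gxu
Hunk 7: at line 3 remove [mesnh,jlkqt] add [otrwz,ymhg] -> 9 lines: rvn ngps tyis otrwz ymhg liit sok jhx gxu
Final line 4: otrwz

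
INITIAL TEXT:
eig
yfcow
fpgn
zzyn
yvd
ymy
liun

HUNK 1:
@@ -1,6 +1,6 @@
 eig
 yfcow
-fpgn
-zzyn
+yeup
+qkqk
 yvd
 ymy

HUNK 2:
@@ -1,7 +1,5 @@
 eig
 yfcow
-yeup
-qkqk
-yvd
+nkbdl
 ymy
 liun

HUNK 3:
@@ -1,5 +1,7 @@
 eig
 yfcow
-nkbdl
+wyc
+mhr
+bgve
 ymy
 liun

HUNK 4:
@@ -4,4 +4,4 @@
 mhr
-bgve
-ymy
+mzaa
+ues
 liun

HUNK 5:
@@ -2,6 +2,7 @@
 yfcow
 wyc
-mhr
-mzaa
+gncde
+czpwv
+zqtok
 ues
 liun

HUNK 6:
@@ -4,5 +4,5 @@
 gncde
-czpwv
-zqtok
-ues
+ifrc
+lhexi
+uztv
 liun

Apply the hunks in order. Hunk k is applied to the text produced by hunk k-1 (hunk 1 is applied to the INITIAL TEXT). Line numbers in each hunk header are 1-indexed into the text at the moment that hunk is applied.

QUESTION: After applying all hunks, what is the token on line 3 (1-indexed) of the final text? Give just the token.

Answer: wyc

Derivation:
Hunk 1: at line 1 remove [fpgn,zzyn] add [yeup,qkqk] -> 7 lines: eig yfcow yeup qkqk yvd ymy liun
Hunk 2: at line 1 remove [yeup,qkqk,yvd] add [nkbdl] -> 5 lines: eig yfcow nkbdl ymy liun
Hunk 3: at line 1 remove [nkbdl] add [wyc,mhr,bgve] -> 7 lines: eig yfcow wyc mhr bgve ymy liun
Hunk 4: at line 4 remove [bgve,ymy] add [mzaa,ues] -> 7 lines: eig yfcow wyc mhr mzaa ues liun
Hunk 5: at line 2 remove [mhr,mzaa] add [gncde,czpwv,zqtok] -> 8 lines: eig yfcow wyc gncde czpwv zqtok ues liun
Hunk 6: at line 4 remove [czpwv,zqtok,ues] add [ifrc,lhexi,uztv] -> 8 lines: eig yfcow wyc gncde ifrc lhexi uztv liun
Final line 3: wyc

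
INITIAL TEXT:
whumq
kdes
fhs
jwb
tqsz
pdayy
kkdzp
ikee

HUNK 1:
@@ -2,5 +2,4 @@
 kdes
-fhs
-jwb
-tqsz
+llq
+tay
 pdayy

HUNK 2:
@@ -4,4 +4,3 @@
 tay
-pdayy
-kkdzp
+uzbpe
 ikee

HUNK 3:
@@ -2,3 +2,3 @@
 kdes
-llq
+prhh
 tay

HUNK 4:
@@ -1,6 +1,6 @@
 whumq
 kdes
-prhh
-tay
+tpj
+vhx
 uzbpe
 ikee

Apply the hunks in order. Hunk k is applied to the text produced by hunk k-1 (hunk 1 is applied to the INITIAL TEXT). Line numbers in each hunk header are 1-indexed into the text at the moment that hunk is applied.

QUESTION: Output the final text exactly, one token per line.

Answer: whumq
kdes
tpj
vhx
uzbpe
ikee

Derivation:
Hunk 1: at line 2 remove [fhs,jwb,tqsz] add [llq,tay] -> 7 lines: whumq kdes llq tay pdayy kkdzp ikee
Hunk 2: at line 4 remove [pdayy,kkdzp] add [uzbpe] -> 6 lines: whumq kdes llq tay uzbpe ikee
Hunk 3: at line 2 remove [llq] add [prhh] -> 6 lines: whumq kdes prhh tay uzbpe ikee
Hunk 4: at line 1 remove [prhh,tay] add [tpj,vhx] -> 6 lines: whumq kdes tpj vhx uzbpe ikee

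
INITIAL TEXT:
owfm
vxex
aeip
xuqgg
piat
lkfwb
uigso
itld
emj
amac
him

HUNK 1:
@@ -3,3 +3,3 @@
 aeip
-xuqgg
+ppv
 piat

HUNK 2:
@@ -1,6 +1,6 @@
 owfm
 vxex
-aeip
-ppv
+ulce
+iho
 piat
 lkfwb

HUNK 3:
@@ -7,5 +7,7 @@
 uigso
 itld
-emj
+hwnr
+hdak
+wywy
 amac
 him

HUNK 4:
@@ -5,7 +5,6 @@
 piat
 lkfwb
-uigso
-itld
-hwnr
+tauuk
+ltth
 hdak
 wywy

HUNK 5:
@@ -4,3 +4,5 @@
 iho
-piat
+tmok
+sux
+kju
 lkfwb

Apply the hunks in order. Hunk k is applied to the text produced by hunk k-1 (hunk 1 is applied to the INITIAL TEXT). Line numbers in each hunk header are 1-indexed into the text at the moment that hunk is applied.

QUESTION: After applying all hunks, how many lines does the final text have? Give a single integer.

Answer: 14

Derivation:
Hunk 1: at line 3 remove [xuqgg] add [ppv] -> 11 lines: owfm vxex aeip ppv piat lkfwb uigso itld emj amac him
Hunk 2: at line 1 remove [aeip,ppv] add [ulce,iho] -> 11 lines: owfm vxex ulce iho piat lkfwb uigso itld emj amac him
Hunk 3: at line 7 remove [emj] add [hwnr,hdak,wywy] -> 13 lines: owfm vxex ulce iho piat lkfwb uigso itld hwnr hdak wywy amac him
Hunk 4: at line 5 remove [uigso,itld,hwnr] add [tauuk,ltth] -> 12 lines: owfm vxex ulce iho piat lkfwb tauuk ltth hdak wywy amac him
Hunk 5: at line 4 remove [piat] add [tmok,sux,kju] -> 14 lines: owfm vxex ulce iho tmok sux kju lkfwb tauuk ltth hdak wywy amac him
Final line count: 14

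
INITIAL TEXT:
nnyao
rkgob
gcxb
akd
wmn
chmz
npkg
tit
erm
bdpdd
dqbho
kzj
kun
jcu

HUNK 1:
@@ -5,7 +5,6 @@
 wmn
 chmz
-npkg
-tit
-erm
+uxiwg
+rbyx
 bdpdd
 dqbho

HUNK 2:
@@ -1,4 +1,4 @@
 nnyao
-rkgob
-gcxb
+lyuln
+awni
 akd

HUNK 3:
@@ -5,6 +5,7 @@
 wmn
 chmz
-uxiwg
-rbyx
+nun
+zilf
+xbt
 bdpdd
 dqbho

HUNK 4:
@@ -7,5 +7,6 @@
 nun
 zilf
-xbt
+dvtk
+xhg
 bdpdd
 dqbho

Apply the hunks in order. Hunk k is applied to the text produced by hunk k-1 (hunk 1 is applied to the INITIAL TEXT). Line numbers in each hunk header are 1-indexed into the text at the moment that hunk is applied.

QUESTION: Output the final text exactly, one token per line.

Answer: nnyao
lyuln
awni
akd
wmn
chmz
nun
zilf
dvtk
xhg
bdpdd
dqbho
kzj
kun
jcu

Derivation:
Hunk 1: at line 5 remove [npkg,tit,erm] add [uxiwg,rbyx] -> 13 lines: nnyao rkgob gcxb akd wmn chmz uxiwg rbyx bdpdd dqbho kzj kun jcu
Hunk 2: at line 1 remove [rkgob,gcxb] add [lyuln,awni] -> 13 lines: nnyao lyuln awni akd wmn chmz uxiwg rbyx bdpdd dqbho kzj kun jcu
Hunk 3: at line 5 remove [uxiwg,rbyx] add [nun,zilf,xbt] -> 14 lines: nnyao lyuln awni akd wmn chmz nun zilf xbt bdpdd dqbho kzj kun jcu
Hunk 4: at line 7 remove [xbt] add [dvtk,xhg] -> 15 lines: nnyao lyuln awni akd wmn chmz nun zilf dvtk xhg bdpdd dqbho kzj kun jcu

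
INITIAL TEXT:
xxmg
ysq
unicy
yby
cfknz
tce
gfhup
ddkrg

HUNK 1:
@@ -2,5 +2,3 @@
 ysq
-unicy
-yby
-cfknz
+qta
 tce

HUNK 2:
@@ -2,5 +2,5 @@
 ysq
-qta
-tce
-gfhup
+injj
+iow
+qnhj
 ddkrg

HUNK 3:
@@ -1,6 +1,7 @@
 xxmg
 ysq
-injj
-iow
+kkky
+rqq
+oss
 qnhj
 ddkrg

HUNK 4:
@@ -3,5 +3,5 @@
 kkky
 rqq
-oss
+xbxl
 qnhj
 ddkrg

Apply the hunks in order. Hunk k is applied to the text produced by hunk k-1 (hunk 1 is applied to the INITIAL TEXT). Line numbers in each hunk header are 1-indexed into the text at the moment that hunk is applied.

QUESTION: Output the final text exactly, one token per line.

Answer: xxmg
ysq
kkky
rqq
xbxl
qnhj
ddkrg

Derivation:
Hunk 1: at line 2 remove [unicy,yby,cfknz] add [qta] -> 6 lines: xxmg ysq qta tce gfhup ddkrg
Hunk 2: at line 2 remove [qta,tce,gfhup] add [injj,iow,qnhj] -> 6 lines: xxmg ysq injj iow qnhj ddkrg
Hunk 3: at line 1 remove [injj,iow] add [kkky,rqq,oss] -> 7 lines: xxmg ysq kkky rqq oss qnhj ddkrg
Hunk 4: at line 3 remove [oss] add [xbxl] -> 7 lines: xxmg ysq kkky rqq xbxl qnhj ddkrg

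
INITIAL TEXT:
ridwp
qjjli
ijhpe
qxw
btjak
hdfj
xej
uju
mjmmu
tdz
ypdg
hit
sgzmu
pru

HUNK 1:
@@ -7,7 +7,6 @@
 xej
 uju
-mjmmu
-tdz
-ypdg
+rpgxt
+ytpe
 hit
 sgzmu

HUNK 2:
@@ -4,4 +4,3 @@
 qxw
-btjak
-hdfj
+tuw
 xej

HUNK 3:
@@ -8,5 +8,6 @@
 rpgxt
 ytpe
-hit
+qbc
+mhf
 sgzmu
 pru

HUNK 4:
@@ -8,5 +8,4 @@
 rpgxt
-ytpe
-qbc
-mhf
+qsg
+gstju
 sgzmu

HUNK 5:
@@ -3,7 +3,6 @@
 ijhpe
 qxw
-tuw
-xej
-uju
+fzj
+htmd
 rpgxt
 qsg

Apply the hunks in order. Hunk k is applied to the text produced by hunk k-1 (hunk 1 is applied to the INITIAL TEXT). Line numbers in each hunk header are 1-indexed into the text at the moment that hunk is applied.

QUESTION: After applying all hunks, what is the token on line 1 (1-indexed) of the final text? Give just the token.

Hunk 1: at line 7 remove [mjmmu,tdz,ypdg] add [rpgxt,ytpe] -> 13 lines: ridwp qjjli ijhpe qxw btjak hdfj xej uju rpgxt ytpe hit sgzmu pru
Hunk 2: at line 4 remove [btjak,hdfj] add [tuw] -> 12 lines: ridwp qjjli ijhpe qxw tuw xej uju rpgxt ytpe hit sgzmu pru
Hunk 3: at line 8 remove [hit] add [qbc,mhf] -> 13 lines: ridwp qjjli ijhpe qxw tuw xej uju rpgxt ytpe qbc mhf sgzmu pru
Hunk 4: at line 8 remove [ytpe,qbc,mhf] add [qsg,gstju] -> 12 lines: ridwp qjjli ijhpe qxw tuw xej uju rpgxt qsg gstju sgzmu pru
Hunk 5: at line 3 remove [tuw,xej,uju] add [fzj,htmd] -> 11 lines: ridwp qjjli ijhpe qxw fzj htmd rpgxt qsg gstju sgzmu pru
Final line 1: ridwp

Answer: ridwp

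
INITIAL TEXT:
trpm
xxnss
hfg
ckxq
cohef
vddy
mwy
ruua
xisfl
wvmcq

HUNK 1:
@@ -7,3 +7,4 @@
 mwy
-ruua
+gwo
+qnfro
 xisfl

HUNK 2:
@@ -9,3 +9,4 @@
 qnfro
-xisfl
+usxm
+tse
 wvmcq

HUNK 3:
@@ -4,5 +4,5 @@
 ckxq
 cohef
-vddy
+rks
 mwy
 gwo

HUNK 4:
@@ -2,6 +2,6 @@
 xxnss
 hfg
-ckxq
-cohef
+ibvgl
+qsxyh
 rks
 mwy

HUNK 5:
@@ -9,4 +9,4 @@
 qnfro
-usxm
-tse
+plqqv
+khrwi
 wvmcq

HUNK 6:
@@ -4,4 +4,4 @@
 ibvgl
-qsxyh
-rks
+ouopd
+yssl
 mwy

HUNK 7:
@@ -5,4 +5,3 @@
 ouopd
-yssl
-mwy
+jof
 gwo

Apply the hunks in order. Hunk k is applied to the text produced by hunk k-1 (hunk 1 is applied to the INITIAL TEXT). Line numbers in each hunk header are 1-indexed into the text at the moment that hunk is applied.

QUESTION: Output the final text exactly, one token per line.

Answer: trpm
xxnss
hfg
ibvgl
ouopd
jof
gwo
qnfro
plqqv
khrwi
wvmcq

Derivation:
Hunk 1: at line 7 remove [ruua] add [gwo,qnfro] -> 11 lines: trpm xxnss hfg ckxq cohef vddy mwy gwo qnfro xisfl wvmcq
Hunk 2: at line 9 remove [xisfl] add [usxm,tse] -> 12 lines: trpm xxnss hfg ckxq cohef vddy mwy gwo qnfro usxm tse wvmcq
Hunk 3: at line 4 remove [vddy] add [rks] -> 12 lines: trpm xxnss hfg ckxq cohef rks mwy gwo qnfro usxm tse wvmcq
Hunk 4: at line 2 remove [ckxq,cohef] add [ibvgl,qsxyh] -> 12 lines: trpm xxnss hfg ibvgl qsxyh rks mwy gwo qnfro usxm tse wvmcq
Hunk 5: at line 9 remove [usxm,tse] add [plqqv,khrwi] -> 12 lines: trpm xxnss hfg ibvgl qsxyh rks mwy gwo qnfro plqqv khrwi wvmcq
Hunk 6: at line 4 remove [qsxyh,rks] add [ouopd,yssl] -> 12 lines: trpm xxnss hfg ibvgl ouopd yssl mwy gwo qnfro plqqv khrwi wvmcq
Hunk 7: at line 5 remove [yssl,mwy] add [jof] -> 11 lines: trpm xxnss hfg ibvgl ouopd jof gwo qnfro plqqv khrwi wvmcq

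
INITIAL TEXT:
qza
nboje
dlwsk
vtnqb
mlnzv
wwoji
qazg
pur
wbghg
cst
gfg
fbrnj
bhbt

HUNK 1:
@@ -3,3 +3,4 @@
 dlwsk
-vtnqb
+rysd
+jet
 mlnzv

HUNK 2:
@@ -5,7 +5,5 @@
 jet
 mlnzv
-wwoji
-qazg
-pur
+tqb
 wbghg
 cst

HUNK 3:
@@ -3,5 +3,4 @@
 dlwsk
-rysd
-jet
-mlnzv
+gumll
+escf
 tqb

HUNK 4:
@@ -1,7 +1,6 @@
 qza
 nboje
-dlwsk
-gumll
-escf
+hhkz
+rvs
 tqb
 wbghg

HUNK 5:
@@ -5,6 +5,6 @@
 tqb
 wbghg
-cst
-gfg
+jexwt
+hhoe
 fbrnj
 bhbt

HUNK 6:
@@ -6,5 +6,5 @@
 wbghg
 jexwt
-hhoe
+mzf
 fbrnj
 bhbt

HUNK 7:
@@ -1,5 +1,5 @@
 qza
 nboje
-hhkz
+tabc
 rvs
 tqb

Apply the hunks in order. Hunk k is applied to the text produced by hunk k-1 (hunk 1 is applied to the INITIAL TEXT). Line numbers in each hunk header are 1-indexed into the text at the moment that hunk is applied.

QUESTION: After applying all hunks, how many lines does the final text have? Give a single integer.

Hunk 1: at line 3 remove [vtnqb] add [rysd,jet] -> 14 lines: qza nboje dlwsk rysd jet mlnzv wwoji qazg pur wbghg cst gfg fbrnj bhbt
Hunk 2: at line 5 remove [wwoji,qazg,pur] add [tqb] -> 12 lines: qza nboje dlwsk rysd jet mlnzv tqb wbghg cst gfg fbrnj bhbt
Hunk 3: at line 3 remove [rysd,jet,mlnzv] add [gumll,escf] -> 11 lines: qza nboje dlwsk gumll escf tqb wbghg cst gfg fbrnj bhbt
Hunk 4: at line 1 remove [dlwsk,gumll,escf] add [hhkz,rvs] -> 10 lines: qza nboje hhkz rvs tqb wbghg cst gfg fbrnj bhbt
Hunk 5: at line 5 remove [cst,gfg] add [jexwt,hhoe] -> 10 lines: qza nboje hhkz rvs tqb wbghg jexwt hhoe fbrnj bhbt
Hunk 6: at line 6 remove [hhoe] add [mzf] -> 10 lines: qza nboje hhkz rvs tqb wbghg jexwt mzf fbrnj bhbt
Hunk 7: at line 1 remove [hhkz] add [tabc] -> 10 lines: qza nboje tabc rvs tqb wbghg jexwt mzf fbrnj bhbt
Final line count: 10

Answer: 10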